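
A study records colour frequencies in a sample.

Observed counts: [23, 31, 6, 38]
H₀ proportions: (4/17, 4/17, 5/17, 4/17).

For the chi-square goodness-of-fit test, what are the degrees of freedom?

degrees of freedom = 3

df = k − 1 = 4 − 1 = 3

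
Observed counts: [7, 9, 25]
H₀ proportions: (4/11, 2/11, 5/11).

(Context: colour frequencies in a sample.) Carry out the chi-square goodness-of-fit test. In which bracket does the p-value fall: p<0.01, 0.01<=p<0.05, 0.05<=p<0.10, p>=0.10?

n = 41; E_i = n·p_i = [14.91, 7.45, 18.64]
χ² = (7−14.91)²/14.91 + (9−7.45)²/7.45 + (25−18.64)²/18.64 = 6.6890
df = 2
p-value (upper-tail) = 0.03528
→ bracket: 0.01<=p<0.05

p-value bracket: 0.01<=p<0.05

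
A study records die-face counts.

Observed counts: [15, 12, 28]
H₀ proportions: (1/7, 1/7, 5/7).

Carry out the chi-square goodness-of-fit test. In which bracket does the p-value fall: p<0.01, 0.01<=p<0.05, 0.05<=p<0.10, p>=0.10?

p-value bracket: p<0.01

n = 55; E_i = n·p_i = [7.86, 7.86, 39.29]
χ² = (15−7.86)²/7.86 + (12−7.86)²/7.86 + (28−39.29)²/39.29 = 11.9200
df = 2
p-value (upper-tail) = 0.00258
→ bracket: p<0.01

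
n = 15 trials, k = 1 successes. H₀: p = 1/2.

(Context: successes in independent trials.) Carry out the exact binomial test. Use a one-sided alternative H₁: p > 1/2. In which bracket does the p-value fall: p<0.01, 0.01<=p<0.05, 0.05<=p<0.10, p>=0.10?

Exact binomial: n=15, k=1, p₀=1/2=0.5000
P(X≥1) from Σ C(n,i)·p₀^i·(1−p₀)^(n−i)
p-value (one-sided, H₁ greater) = 0.99997
→ bracket: p>=0.10

p-value bracket: p>=0.10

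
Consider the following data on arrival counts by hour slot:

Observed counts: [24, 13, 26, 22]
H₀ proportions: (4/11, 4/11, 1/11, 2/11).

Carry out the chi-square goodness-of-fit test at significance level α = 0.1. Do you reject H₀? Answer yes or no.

reject H₀: yes

n = 85; E_i = n·p_i = [30.91, 30.91, 7.73, 15.45]
χ² = (24−30.91)²/30.91 + (13−30.91)²/30.91 + (26−7.73)²/7.73 + (22−15.45)²/15.45 = 57.9029
df = 3
p-value (upper-tail) = 0.00000
At α=0.1: p < α → reject H₀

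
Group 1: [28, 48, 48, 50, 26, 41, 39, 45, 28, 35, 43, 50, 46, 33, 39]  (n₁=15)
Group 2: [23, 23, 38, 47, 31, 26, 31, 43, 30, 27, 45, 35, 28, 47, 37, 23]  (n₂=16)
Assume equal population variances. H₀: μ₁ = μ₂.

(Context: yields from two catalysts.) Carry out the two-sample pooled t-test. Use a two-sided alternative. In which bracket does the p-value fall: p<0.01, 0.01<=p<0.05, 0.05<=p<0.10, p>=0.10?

p-value bracket: 0.01<=p<0.05

x̄₁=39.933, s₁=8.276, n₁=15
x̄₂=33.375, s₂=8.586, n₂=16
s_p² = [14·8.276² + 15·8.586²]/29 = 71.1960
SE = √(s_p²·(1/15+1/16)) = 3.0325
t = (39.933−33.375)/3.0325 = 2.1627
df = 29
p-value (two-sided) = 0.03895
→ bracket: 0.01<=p<0.05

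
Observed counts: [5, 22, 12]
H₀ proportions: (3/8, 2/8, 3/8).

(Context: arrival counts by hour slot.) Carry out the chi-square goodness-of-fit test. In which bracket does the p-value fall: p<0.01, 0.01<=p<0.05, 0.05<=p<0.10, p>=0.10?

n = 39; E_i = n·p_i = [14.62, 9.75, 14.62]
χ² = (5−14.62)²/14.62 + (22−9.75)²/9.75 + (12−14.62)²/14.62 = 22.1966
df = 2
p-value (upper-tail) = 0.00002
→ bracket: p<0.01

p-value bracket: p<0.01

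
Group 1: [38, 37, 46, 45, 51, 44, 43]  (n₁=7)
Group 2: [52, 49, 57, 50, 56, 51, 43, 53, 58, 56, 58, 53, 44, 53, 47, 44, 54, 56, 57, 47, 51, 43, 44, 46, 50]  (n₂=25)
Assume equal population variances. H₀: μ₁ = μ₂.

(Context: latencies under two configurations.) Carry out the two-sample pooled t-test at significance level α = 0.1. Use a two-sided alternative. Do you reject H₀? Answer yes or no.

reject H₀: yes

x̄₁=43.429, s₁=4.791, n₁=7
x̄₂=50.880, s₂=5.019, n₂=25
s_p² = [6·4.791² + 24·5.019²]/30 = 24.7451
SE = √(s_p²·(1/7+1/25)) = 2.1272
t = (43.429−50.880)/2.1272 = -3.5030
df = 30
p-value (two-sided) = 0.00147
At α=0.1: p < α → reject H₀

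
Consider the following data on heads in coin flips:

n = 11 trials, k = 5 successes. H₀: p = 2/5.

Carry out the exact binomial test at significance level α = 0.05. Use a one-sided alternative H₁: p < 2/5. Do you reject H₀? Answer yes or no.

Exact binomial: n=11, k=5, p₀=2/5=0.4000
P(X≤5) from Σ C(n,i)·p₀^i·(1−p₀)^(n−i)
p-value (one-sided, H₁ less) = 0.75350
At α=0.05: p ≥ α → fail to reject H₀

reject H₀: no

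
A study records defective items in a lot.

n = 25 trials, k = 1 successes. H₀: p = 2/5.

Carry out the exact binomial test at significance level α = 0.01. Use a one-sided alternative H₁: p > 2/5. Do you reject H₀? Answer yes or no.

reject H₀: no

Exact binomial: n=25, k=1, p₀=2/5=0.4000
P(X≥1) from Σ C(n,i)·p₀^i·(1−p₀)^(n−i)
p-value (one-sided, H₁ greater) = 1.00000
At α=0.01: p ≥ α → fail to reject H₀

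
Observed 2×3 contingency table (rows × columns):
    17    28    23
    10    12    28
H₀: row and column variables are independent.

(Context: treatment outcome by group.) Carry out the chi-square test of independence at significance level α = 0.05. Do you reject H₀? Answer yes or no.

reject H₀: yes

Row totals [68, 50], col totals [27, 40, 51], n=118
χ² = (17−15.56)²/15.56 + (28−23.05)²/23.05 + (23−29.39)²/29.39 + (10−11.44)²/11.44 + (12−16.95)²/16.95 + (28−21.61)²/21.61 = 6.1012
df = 2
p-value (upper-tail) = 0.04733
At α=0.05: p < α → reject H₀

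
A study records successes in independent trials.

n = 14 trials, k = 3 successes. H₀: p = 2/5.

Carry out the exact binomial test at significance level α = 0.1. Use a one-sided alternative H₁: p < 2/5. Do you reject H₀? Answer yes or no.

reject H₀: no

Exact binomial: n=14, k=3, p₀=2/5=0.4000
P(X≤3) from Σ C(n,i)·p₀^i·(1−p₀)^(n−i)
p-value (one-sided, H₁ less) = 0.12431
At α=0.1: p ≥ α → fail to reject H₀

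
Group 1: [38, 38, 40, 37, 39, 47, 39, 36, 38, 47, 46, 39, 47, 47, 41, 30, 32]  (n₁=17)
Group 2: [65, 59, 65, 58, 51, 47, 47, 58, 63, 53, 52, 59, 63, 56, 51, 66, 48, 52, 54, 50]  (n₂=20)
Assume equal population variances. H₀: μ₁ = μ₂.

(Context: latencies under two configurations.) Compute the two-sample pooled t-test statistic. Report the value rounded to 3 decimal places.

x̄₁=40.059, s₁=5.226, n₁=17
x̄₂=55.850, s₂=6.252, n₂=20
s_p² = [16·5.226² + 19·6.252²]/35 = 33.6997
SE = √(s_p²·(1/17+1/20)) = 1.9150
t = (40.059−55.850)/1.9150 = -8.2459
df = 35

test statistic = -8.246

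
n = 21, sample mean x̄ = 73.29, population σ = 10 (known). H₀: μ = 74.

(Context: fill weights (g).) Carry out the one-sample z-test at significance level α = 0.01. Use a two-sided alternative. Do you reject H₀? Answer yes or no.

SE = σ/√n = 10/√21 = 2.1822
z = (x̄−μ₀)/SE = (73.29−74)/2.1822 = -0.3254
p-value (two-sided) = 0.74491
At α=0.01: p ≥ α → fail to reject H₀

reject H₀: no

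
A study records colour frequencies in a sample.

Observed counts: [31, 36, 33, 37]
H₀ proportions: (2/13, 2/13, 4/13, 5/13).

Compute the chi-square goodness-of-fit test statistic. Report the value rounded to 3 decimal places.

n = 137; E_i = n·p_i = [21.08, 21.08, 42.15, 52.69]
χ² = (31−21.08)²/21.08 + (36−21.08)²/21.08 + (33−42.15)²/42.15 + (37−52.69)²/52.69 = 21.8989
df = 3

test statistic = 21.899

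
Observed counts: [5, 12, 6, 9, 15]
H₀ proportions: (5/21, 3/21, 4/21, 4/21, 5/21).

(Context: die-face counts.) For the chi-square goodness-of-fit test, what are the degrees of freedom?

df = k − 1 = 5 − 1 = 4

degrees of freedom = 4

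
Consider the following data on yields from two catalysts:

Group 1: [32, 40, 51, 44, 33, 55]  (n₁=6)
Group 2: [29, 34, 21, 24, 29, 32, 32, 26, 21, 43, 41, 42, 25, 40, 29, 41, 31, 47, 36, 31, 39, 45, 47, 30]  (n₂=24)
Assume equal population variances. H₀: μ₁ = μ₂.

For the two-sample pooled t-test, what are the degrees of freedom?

df = n₁ + n₂ − 2 = 6 + 24 − 2 = 28

degrees of freedom = 28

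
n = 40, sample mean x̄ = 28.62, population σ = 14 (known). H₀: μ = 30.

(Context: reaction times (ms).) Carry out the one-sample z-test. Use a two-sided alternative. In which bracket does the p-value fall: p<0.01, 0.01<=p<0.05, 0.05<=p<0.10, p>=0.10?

p-value bracket: p>=0.10

SE = σ/√n = 14/√40 = 2.2136
z = (x̄−μ₀)/SE = (28.62−30)/2.2136 = -0.6234
p-value (two-sided) = 0.53301
→ bracket: p>=0.10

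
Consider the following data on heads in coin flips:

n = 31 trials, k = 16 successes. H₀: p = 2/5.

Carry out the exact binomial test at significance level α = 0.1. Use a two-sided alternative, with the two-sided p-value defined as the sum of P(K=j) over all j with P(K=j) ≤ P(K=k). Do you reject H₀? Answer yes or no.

reject H₀: no

Exact binomial: n=31, k=16, p₀=2/5=0.4000
P(X=j) = C(n,j)·p₀^j·(1−p₀)^(n−j); p = Σ P(X=j) over j with P(X=j) ≤ P(X=16)
p-value (two-sided) = 0.20220
At α=0.1: p ≥ α → fail to reject H₀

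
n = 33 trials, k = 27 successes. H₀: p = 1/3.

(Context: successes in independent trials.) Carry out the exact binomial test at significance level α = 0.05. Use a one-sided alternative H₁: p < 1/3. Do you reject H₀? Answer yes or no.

reject H₀: no

Exact binomial: n=33, k=27, p₀=1/3=0.3333
P(X≤27) from Σ C(n,i)·p₀^i·(1−p₀)^(n−i)
p-value (one-sided, H₁ less) = 1.00000
At α=0.05: p ≥ α → fail to reject H₀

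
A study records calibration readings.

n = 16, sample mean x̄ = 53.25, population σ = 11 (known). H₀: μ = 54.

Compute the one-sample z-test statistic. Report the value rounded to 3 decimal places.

test statistic = -0.273

SE = σ/√n = 11/√16 = 2.7500
z = (x̄−μ₀)/SE = (53.25−54)/2.7500 = -0.2727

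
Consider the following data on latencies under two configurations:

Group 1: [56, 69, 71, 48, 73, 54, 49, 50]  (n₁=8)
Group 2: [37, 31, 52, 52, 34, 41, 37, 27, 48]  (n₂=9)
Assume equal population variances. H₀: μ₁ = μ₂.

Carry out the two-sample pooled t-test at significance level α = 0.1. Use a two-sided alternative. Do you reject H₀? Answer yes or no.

reject H₀: yes

x̄₁=58.750, s₁=10.525, n₁=8
x̄₂=39.889, s₂=9.062, n₂=9
s_p² = [7·10.525² + 8·9.062²]/15 = 95.4926
SE = √(s_p²·(1/8+1/9)) = 4.7484
t = (58.750−39.889)/4.7484 = 3.9721
df = 15
p-value (two-sided) = 0.00123
At α=0.1: p < α → reject H₀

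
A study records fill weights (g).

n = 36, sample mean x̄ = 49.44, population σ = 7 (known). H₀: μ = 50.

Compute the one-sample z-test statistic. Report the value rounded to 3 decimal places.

SE = σ/√n = 7/√36 = 1.1667
z = (x̄−μ₀)/SE = (49.44−50)/1.1667 = -0.4800

test statistic = -0.480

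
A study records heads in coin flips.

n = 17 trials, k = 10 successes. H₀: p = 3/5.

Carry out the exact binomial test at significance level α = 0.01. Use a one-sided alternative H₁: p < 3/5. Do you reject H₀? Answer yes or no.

reject H₀: no

Exact binomial: n=17, k=10, p₀=3/5=0.6000
P(X≤10) from Σ C(n,i)·p₀^i·(1−p₀)^(n−i)
p-value (one-sided, H₁ less) = 0.55216
At α=0.01: p ≥ α → fail to reject H₀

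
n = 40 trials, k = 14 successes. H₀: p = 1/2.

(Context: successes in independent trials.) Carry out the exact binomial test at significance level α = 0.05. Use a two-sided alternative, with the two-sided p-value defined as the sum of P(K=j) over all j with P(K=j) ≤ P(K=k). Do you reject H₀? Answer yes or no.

reject H₀: no

Exact binomial: n=40, k=14, p₀=1/2=0.5000
P(X=j) = C(n,j)·p₀^j·(1−p₀)^(n−j); p = Σ P(X=j) over j with P(X=j) ≤ P(X=14)
p-value (two-sided) = 0.08069
At α=0.05: p ≥ α → fail to reject H₀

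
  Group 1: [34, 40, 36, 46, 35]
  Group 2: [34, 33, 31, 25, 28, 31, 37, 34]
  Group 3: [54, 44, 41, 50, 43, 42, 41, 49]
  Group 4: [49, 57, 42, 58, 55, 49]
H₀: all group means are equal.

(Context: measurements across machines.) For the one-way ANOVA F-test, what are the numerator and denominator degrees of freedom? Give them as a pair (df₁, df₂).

k = 4 groups, N = 27 total
df = (k−1, N−k) = (4−1, 27−4) = (3, 23)

degrees of freedom = [3, 23]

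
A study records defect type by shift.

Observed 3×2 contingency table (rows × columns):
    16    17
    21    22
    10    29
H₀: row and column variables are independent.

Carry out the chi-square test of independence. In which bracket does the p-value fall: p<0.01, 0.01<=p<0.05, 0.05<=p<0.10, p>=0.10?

Row totals [33, 43, 39], col totals [47, 68], n=115
χ² = (16−13.49)²/13.49 + (17−19.51)²/19.51 + (21−17.57)²/17.57 + (22−25.43)²/25.43 + (10−15.94)²/15.94 + (29−23.06)²/23.06 = 5.6641
df = 2
p-value (upper-tail) = 0.05889
→ bracket: 0.05<=p<0.10

p-value bracket: 0.05<=p<0.10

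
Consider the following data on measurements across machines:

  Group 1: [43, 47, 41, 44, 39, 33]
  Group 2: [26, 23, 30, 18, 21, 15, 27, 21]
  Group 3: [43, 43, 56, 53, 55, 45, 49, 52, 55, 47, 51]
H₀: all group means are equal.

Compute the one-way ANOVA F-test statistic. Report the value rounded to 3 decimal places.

Group means [41.17, 22.62, 49.91], grand mean 39.080
SSB = Σnᵢ(x̄ᵢ−x̄)² = 3482.223; SSW = ΣΣ(x−x̄ᵢ)² = 519.617
MSB = 3482.223/2 = 1741.1113; MSW = 519.617/22 = 23.6190
F = MSB/MSW = 73.7166
df = (2, 22)

test statistic = 73.717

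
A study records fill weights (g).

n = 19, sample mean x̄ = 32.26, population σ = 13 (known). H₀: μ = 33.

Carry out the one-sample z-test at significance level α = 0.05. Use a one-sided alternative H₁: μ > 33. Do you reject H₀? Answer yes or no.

SE = σ/√n = 13/√19 = 2.9824
z = (x̄−μ₀)/SE = (32.26−33)/2.9824 = -0.2481
p-value (one-sided, H₁ greater) = 0.59798
At α=0.05: p ≥ α → fail to reject H₀

reject H₀: no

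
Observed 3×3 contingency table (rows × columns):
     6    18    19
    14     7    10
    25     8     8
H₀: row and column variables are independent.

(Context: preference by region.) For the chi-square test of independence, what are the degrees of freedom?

degrees of freedom = 4

df = (r−1)(c−1) = (3−1)·(3−1) = 4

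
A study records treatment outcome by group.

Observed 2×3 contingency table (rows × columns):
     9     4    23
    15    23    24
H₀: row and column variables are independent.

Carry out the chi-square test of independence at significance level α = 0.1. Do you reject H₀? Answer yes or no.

reject H₀: yes

Row totals [36, 62], col totals [24, 27, 47], n=98
χ² = (9−8.82)²/8.82 + (4−9.92)²/9.92 + (23−17.27)²/17.27 + (15−15.18)²/15.18 + (23−17.08)²/17.08 + (24−29.73)²/29.73 = 8.5989
df = 2
p-value (upper-tail) = 0.01358
At α=0.1: p < α → reject H₀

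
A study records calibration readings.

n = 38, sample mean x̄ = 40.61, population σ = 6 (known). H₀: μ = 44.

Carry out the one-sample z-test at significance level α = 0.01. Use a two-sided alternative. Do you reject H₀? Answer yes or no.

SE = σ/√n = 6/√38 = 0.9733
z = (x̄−μ₀)/SE = (40.61−44)/0.9733 = -3.4829
p-value (two-sided) = 0.00050
At α=0.01: p < α → reject H₀

reject H₀: yes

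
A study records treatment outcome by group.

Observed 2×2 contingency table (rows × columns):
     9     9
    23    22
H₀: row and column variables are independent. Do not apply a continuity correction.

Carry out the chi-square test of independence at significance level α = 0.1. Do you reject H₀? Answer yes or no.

Row totals [18, 45], col totals [32, 31], n=63
χ² = (9−9.14)²/9.14 + (9−8.86)²/8.86 + (23−22.86)²/22.86 + (22−22.14)²/22.14 = 0.0064
df = 1
p-value (upper-tail) = 0.93648
At α=0.1: p ≥ α → fail to reject H₀

reject H₀: no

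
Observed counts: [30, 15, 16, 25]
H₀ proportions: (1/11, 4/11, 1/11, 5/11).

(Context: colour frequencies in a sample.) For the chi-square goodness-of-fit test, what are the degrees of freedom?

degrees of freedom = 3

df = k − 1 = 4 − 1 = 3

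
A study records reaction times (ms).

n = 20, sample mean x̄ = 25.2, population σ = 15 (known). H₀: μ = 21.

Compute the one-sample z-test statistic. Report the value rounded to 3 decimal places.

SE = σ/√n = 15/√20 = 3.3541
z = (x̄−μ₀)/SE = (25.2−21)/3.3541 = 1.2522

test statistic = 1.252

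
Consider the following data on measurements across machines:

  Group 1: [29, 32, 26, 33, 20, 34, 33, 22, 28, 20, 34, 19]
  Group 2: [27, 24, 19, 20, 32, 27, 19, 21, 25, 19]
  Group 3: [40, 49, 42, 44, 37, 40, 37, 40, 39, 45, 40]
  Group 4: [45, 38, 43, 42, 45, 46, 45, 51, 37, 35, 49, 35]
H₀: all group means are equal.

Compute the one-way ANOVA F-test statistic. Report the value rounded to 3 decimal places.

Group means [27.50, 23.30, 41.18, 42.58], grand mean 33.933
SSB = Σnᵢ(x̄ᵢ−x̄)² = 3103.147; SSW = ΣΣ(x−x̄ᵢ)² = 1001.653
MSB = 3103.147/3 = 1034.3823; MSW = 1001.653/41 = 24.4306
F = MSB/MSW = 42.3397
df = (3, 41)

test statistic = 42.340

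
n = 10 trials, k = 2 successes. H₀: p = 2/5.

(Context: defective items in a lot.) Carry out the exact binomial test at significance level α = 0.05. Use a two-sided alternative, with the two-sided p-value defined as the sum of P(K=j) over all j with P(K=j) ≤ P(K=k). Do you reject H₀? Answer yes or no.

reject H₀: no

Exact binomial: n=10, k=2, p₀=2/5=0.4000
P(X=j) = C(n,j)·p₀^j·(1−p₀)^(n−j); p = Σ P(X=j) over j with P(X=j) ≤ P(X=2)
p-value (two-sided) = 0.33353
At α=0.05: p ≥ α → fail to reject H₀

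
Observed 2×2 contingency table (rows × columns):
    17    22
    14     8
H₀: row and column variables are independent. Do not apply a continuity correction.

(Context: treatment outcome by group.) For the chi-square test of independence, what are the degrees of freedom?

df = (r−1)(c−1) = (2−1)·(2−1) = 1

degrees of freedom = 1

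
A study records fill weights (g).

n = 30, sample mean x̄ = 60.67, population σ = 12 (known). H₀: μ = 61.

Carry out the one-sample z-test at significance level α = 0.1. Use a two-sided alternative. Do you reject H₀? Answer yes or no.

reject H₀: no

SE = σ/√n = 12/√30 = 2.1909
z = (x̄−μ₀)/SE = (60.67−61)/2.1909 = -0.1506
p-value (two-sided) = 0.88027
At α=0.1: p ≥ α → fail to reject H₀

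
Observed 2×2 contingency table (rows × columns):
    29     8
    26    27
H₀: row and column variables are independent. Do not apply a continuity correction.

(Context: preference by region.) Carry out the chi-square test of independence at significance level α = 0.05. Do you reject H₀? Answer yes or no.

reject H₀: yes

Row totals [37, 53], col totals [55, 35], n=90
χ² = (29−22.61)²/22.61 + (8−14.39)²/14.39 + (26−32.39)²/32.39 + (27−20.61)²/20.61 = 7.8826
df = 1
p-value (upper-tail) = 0.00499
At α=0.05: p < α → reject H₀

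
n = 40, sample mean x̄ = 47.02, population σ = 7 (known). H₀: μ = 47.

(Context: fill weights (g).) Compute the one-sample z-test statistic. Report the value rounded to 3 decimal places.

SE = σ/√n = 7/√40 = 1.1068
z = (x̄−μ₀)/SE = (47.02−47)/1.1068 = 0.0181

test statistic = 0.018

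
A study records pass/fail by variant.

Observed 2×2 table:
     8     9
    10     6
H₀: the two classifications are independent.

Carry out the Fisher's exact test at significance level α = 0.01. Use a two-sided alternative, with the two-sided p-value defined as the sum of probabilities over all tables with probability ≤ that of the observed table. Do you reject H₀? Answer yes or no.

Margins: r₁=17, r₂=16, c₁=18, c₂=15, n=33
p_obs = C(17,8)·C(16,10)/C(33,18); sum pmf over tables with pmf ≤ p_obs
p-value (two-sided) = 0.49053
At α=0.01: p ≥ α → fail to reject H₀

reject H₀: no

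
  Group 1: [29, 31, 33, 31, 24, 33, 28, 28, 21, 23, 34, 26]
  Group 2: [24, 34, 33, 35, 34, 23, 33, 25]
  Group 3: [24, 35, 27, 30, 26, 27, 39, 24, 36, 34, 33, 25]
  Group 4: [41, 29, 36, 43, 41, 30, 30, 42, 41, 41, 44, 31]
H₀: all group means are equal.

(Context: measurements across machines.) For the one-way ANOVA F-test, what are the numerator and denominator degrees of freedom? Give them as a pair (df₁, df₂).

degrees of freedom = [3, 40]

k = 4 groups, N = 44 total
df = (k−1, N−k) = (4−1, 44−4) = (3, 40)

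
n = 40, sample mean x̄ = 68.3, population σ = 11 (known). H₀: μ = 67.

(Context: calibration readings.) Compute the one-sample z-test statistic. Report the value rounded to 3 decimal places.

test statistic = 0.747

SE = σ/√n = 11/√40 = 1.7393
z = (x̄−μ₀)/SE = (68.3−67)/1.7393 = 0.7474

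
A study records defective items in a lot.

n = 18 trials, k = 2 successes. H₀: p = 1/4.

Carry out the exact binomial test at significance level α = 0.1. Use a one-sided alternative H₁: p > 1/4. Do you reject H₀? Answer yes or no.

reject H₀: no

Exact binomial: n=18, k=2, p₀=1/4=0.2500
P(X≥2) from Σ C(n,i)·p₀^i·(1−p₀)^(n−i)
p-value (one-sided, H₁ greater) = 0.96054
At α=0.1: p ≥ α → fail to reject H₀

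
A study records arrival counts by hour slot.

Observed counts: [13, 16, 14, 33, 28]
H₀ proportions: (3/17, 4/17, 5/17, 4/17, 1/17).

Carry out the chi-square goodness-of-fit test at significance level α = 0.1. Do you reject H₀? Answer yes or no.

n = 104; E_i = n·p_i = [18.35, 24.47, 30.59, 24.47, 6.12]
χ² = (13−18.35)²/18.35 + (16−24.47)²/24.47 + (14−30.59)²/30.59 + (33−24.47)²/24.47 + (28−6.12)²/6.12 = 94.7338
df = 4
p-value (upper-tail) = 0.00000
At α=0.1: p < α → reject H₀

reject H₀: yes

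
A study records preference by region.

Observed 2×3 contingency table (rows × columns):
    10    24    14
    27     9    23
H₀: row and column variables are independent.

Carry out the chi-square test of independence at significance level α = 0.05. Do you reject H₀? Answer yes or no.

Row totals [48, 59], col totals [37, 33, 37], n=107
χ² = (10−16.60)²/16.60 + (24−14.80)²/14.80 + (14−16.60)²/16.60 + (27−20.40)²/20.40 + (9−18.20)²/18.20 + (23−20.40)²/20.40 = 15.8549
df = 2
p-value (upper-tail) = 0.00036
At α=0.05: p < α → reject H₀

reject H₀: yes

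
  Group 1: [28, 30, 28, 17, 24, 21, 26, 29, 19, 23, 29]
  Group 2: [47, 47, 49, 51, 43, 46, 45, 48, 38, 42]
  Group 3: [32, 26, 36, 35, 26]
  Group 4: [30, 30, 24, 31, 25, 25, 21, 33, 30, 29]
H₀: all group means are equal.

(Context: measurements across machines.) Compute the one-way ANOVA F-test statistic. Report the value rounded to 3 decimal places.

Group means [24.91, 45.60, 31.00, 27.80], grand mean 32.306
SSB = Σnᵢ(x̄ᵢ−x̄)² = 2580.730; SSW = ΣΣ(x−x̄ᵢ)² = 546.909
MSB = 2580.730/3 = 860.2433; MSW = 546.909/32 = 17.0909
F = MSB/MSW = 50.3334
df = (3, 32)

test statistic = 50.333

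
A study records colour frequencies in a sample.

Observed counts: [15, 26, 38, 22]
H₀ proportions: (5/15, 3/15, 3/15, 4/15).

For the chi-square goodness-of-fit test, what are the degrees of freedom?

df = k − 1 = 4 − 1 = 3

degrees of freedom = 3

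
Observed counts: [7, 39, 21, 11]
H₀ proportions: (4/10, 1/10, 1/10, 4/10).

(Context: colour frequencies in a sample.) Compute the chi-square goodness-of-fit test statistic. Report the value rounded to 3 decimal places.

test statistic = 178.987

n = 78; E_i = n·p_i = [31.20, 7.80, 7.80, 31.20]
χ² = (7−31.20)²/31.20 + (39−7.80)²/7.80 + (21−7.80)²/7.80 + (11−31.20)²/31.20 = 178.9872
df = 3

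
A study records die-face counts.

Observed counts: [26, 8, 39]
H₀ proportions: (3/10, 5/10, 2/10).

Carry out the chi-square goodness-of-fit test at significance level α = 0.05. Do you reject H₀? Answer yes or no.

reject H₀: yes

n = 73; E_i = n·p_i = [21.90, 36.50, 14.60]
χ² = (26−21.90)²/21.90 + (8−36.50)²/36.50 + (39−14.60)²/14.60 = 63.7991
df = 2
p-value (upper-tail) = 0.00000
At α=0.05: p < α → reject H₀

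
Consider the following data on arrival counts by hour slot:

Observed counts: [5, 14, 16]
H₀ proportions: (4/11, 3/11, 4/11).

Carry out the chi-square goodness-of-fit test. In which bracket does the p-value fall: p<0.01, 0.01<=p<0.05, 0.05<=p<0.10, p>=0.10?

p-value bracket: 0.01<=p<0.05

n = 35; E_i = n·p_i = [12.73, 9.55, 12.73]
χ² = (5−12.73)²/12.73 + (14−9.55)²/9.55 + (16−12.73)²/12.73 = 7.6119
df = 2
p-value (upper-tail) = 0.02224
→ bracket: 0.01<=p<0.05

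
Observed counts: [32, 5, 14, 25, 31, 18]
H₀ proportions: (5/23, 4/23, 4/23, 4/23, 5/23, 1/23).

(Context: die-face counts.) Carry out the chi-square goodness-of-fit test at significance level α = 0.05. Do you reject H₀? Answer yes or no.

reject H₀: yes

n = 125; E_i = n·p_i = [27.17, 21.74, 21.74, 21.74, 27.17, 5.43]
χ² = (32−27.17)²/27.17 + (5−21.74)²/21.74 + (14−21.74)²/21.74 + (25−21.74)²/21.74 + (31−27.17)²/27.17 + (18−5.43)²/5.43 = 46.5800
df = 5
p-value (upper-tail) = 0.00000
At α=0.05: p < α → reject H₀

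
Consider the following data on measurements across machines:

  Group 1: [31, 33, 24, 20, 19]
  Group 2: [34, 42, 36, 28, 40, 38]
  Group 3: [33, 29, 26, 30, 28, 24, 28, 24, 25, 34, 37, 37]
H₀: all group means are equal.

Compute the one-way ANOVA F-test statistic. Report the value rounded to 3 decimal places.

test statistic = 6.526

Group means [25.40, 36.33, 29.58], grand mean 30.435
SSB = Σnᵢ(x̄ᵢ−x̄)² = 344.202; SSW = ΣΣ(x−x̄ᵢ)² = 527.450
MSB = 344.202/2 = 172.1011; MSW = 527.450/20 = 26.3725
F = MSB/MSW = 6.5258
df = (2, 20)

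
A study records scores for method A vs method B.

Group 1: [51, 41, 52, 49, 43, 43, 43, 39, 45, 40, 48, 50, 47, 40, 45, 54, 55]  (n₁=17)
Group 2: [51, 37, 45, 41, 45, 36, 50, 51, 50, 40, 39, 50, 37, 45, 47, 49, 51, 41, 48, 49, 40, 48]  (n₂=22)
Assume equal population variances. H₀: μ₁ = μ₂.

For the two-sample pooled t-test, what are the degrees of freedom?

df = n₁ + n₂ − 2 = 17 + 22 − 2 = 37

degrees of freedom = 37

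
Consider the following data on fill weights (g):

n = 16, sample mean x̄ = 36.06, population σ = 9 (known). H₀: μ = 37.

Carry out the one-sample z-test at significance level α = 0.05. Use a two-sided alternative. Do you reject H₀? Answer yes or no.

reject H₀: no

SE = σ/√n = 9/√16 = 2.2500
z = (x̄−μ₀)/SE = (36.06−37)/2.2500 = -0.4178
p-value (two-sided) = 0.67611
At α=0.05: p ≥ α → fail to reject H₀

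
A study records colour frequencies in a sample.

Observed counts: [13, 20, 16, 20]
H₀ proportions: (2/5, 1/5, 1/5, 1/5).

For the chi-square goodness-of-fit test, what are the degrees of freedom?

degrees of freedom = 3

df = k − 1 = 4 − 1 = 3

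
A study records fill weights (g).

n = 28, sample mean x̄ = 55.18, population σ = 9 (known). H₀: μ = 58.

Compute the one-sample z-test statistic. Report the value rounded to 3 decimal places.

test statistic = -1.658

SE = σ/√n = 9/√28 = 1.7008
z = (x̄−μ₀)/SE = (55.18−58)/1.7008 = -1.6580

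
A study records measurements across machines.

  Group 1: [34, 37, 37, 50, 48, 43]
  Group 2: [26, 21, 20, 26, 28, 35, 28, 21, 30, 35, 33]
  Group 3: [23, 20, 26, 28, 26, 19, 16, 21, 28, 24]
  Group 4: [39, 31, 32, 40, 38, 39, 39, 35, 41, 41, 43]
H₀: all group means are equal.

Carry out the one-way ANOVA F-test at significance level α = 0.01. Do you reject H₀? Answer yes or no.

reject H₀: yes

Group means [41.50, 27.55, 23.10, 38.00], grand mean 31.605
SSB = Σnᵢ(x̄ᵢ−x̄)² = 1941.952; SSW = ΣΣ(x−x̄ᵢ)² = 799.127
MSB = 1941.952/3 = 647.3172; MSW = 799.127/34 = 23.5037
F = MSB/MSW = 27.5410
df = (3, 34)
p-value (upper-tail) = 0.00000
At α=0.01: p < α → reject H₀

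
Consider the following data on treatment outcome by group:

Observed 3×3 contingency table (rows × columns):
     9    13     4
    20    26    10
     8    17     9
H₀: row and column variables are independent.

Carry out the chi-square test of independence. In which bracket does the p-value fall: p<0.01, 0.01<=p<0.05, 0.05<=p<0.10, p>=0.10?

p-value bracket: p>=0.10

Row totals [26, 56, 34], col totals [37, 56, 23], n=116
χ² = (9−8.29)²/8.29 + (13−12.55)²/12.55 + (4−5.16)²/5.16 + (20−17.86)²/17.86 + (26−27.03)²/27.03 + (10−11.10)²/11.10 + (8−10.84)²/10.84 + (17−16.41)²/16.41 + (9−6.74)²/6.74 = 2.2642
df = 4
p-value (upper-tail) = 0.68730
→ bracket: p>=0.10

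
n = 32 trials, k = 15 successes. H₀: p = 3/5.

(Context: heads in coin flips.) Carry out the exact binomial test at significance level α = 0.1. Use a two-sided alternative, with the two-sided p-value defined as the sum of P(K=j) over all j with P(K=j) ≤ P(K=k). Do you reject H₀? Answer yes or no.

Exact binomial: n=32, k=15, p₀=3/5=0.6000
P(X=j) = C(n,j)·p₀^j·(1−p₀)^(n−j); p = Σ P(X=j) over j with P(X=j) ≤ P(X=15)
p-value (two-sided) = 0.14945
At α=0.1: p ≥ α → fail to reject H₀

reject H₀: no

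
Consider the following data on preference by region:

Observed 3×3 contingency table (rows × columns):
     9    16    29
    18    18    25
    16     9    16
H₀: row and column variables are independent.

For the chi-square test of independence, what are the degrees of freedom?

degrees of freedom = 4

df = (r−1)(c−1) = (3−1)·(3−1) = 4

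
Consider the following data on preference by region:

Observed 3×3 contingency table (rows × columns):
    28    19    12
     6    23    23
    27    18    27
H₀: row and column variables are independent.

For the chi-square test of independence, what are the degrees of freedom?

degrees of freedom = 4

df = (r−1)(c−1) = (3−1)·(3−1) = 4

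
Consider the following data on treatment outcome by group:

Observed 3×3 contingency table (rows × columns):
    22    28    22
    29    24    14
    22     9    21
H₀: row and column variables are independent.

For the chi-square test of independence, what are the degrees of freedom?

degrees of freedom = 4

df = (r−1)(c−1) = (3−1)·(3−1) = 4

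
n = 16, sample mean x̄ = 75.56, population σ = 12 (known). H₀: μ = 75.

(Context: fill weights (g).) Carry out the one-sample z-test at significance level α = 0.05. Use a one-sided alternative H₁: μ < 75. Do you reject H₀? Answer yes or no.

SE = σ/√n = 12/√16 = 3.0000
z = (x̄−μ₀)/SE = (75.56−75)/3.0000 = 0.1867
p-value (one-sided, H₁ less) = 0.57404
At α=0.05: p ≥ α → fail to reject H₀

reject H₀: no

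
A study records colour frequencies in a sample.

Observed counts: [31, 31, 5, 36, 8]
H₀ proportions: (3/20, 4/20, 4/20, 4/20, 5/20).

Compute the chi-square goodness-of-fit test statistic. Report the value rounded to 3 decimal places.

n = 111; E_i = n·p_i = [16.65, 22.20, 22.20, 22.20, 27.75]
χ² = (31−16.65)²/16.65 + (31−22.20)²/22.20 + (5−22.20)²/22.20 + (36−22.20)²/22.20 + (8−27.75)²/27.75 = 51.8168
df = 4

test statistic = 51.817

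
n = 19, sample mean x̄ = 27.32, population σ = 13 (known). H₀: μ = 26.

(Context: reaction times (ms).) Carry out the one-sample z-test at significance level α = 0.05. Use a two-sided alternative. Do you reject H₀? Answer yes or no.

reject H₀: no

SE = σ/√n = 13/√19 = 2.9824
z = (x̄−μ₀)/SE = (27.32−26)/2.9824 = 0.4426
p-value (two-sided) = 0.65806
At α=0.05: p ≥ α → fail to reject H₀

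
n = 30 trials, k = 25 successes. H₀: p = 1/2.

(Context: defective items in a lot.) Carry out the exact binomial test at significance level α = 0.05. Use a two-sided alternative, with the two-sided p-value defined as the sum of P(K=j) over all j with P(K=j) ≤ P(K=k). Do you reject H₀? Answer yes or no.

reject H₀: yes

Exact binomial: n=30, k=25, p₀=1/2=0.5000
P(X=j) = C(n,j)·p₀^j·(1−p₀)^(n−j); p = Σ P(X=j) over j with P(X=j) ≤ P(X=25)
p-value (two-sided) = 0.00032
At α=0.05: p < α → reject H₀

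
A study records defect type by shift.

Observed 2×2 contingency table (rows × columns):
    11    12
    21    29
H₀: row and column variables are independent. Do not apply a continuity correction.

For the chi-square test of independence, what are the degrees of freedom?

df = (r−1)(c−1) = (2−1)·(2−1) = 1

degrees of freedom = 1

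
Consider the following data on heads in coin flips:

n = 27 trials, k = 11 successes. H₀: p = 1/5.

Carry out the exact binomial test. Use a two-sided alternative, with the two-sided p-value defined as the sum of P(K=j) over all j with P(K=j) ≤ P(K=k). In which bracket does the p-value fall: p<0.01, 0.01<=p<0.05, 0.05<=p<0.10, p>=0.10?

p-value bracket: 0.01<=p<0.05

Exact binomial: n=27, k=11, p₀=1/5=0.2000
P(X=j) = C(n,j)·p₀^j·(1−p₀)^(n−j); p = Σ P(X=j) over j with P(X=j) ≤ P(X=11)
p-value (two-sided) = 0.01339
→ bracket: 0.01<=p<0.05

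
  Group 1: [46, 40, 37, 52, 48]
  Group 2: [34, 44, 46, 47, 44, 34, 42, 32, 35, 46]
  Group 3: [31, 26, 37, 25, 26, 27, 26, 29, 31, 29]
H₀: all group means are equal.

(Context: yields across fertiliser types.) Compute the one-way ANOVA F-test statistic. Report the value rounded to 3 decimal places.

test statistic = 20.583

Group means [44.60, 40.40, 28.70], grand mean 36.560
SSB = Σnᵢ(x̄ᵢ−x̄)² = 1088.460; SSW = ΣΣ(x−x̄ᵢ)² = 581.700
MSB = 1088.460/2 = 544.2300; MSW = 581.700/22 = 26.4409
F = MSB/MSW = 20.5829
df = (2, 22)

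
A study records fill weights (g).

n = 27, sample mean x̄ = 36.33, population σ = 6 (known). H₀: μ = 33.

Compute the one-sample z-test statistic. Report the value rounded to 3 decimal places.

SE = σ/√n = 6/√27 = 1.1547
z = (x̄−μ₀)/SE = (36.33−33)/1.1547 = 2.8839

test statistic = 2.884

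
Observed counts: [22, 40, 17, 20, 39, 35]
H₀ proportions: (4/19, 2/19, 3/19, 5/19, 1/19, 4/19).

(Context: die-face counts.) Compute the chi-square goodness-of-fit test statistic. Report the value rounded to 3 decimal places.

n = 173; E_i = n·p_i = [36.42, 18.21, 27.32, 45.53, 9.11, 36.42]
χ² = (22−36.42)²/36.42 + (40−18.21)²/18.21 + (17−27.32)²/27.32 + (20−45.53)²/45.53 + (39−9.11)²/9.11 + (35−36.42)²/36.42 = 148.1970
df = 5

test statistic = 148.197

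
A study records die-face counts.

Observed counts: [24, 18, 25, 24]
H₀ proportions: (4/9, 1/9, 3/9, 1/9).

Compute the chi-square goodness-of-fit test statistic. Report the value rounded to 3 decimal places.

test statistic = 32.857

n = 91; E_i = n·p_i = [40.44, 10.11, 30.33, 10.11]
χ² = (24−40.44)²/40.44 + (18−10.11)²/10.11 + (25−30.33)²/30.33 + (24−10.11)²/10.11 = 32.8571
df = 3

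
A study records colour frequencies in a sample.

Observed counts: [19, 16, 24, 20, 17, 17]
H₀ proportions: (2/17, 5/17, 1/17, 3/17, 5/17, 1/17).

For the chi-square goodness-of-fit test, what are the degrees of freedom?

df = k − 1 = 6 − 1 = 5

degrees of freedom = 5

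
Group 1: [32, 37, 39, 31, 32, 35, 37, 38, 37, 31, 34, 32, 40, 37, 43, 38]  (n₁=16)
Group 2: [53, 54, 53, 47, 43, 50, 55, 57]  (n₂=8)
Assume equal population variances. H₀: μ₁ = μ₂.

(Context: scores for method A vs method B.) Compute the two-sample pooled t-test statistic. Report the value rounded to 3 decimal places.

x̄₁=35.812, s₁=3.544, n₁=16
x̄₂=51.500, s₂=4.598, n₂=8
s_p² = [15·3.544² + 7·4.598²]/22 = 15.2926
SE = √(s_p²·(1/16+1/8)) = 1.6933
t = (35.812−51.500)/1.6933 = -9.2643
df = 22

test statistic = -9.264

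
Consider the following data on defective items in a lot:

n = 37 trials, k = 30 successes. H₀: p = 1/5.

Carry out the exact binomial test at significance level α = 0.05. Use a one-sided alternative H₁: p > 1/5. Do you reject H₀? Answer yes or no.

reject H₀: yes

Exact binomial: n=37, k=30, p₀=1/5=0.2000
P(X≥30) from Σ C(n,i)·p₀^i·(1−p₀)^(n−i)
p-value (one-sided, H₁ greater) = 0.00000
At α=0.05: p < α → reject H₀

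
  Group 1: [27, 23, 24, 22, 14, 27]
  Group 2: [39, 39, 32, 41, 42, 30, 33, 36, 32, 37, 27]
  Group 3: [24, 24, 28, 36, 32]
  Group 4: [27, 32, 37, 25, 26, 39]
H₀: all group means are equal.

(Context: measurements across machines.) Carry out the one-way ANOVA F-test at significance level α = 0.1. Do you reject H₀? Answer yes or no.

Group means [22.83, 35.27, 28.80, 31.00], grand mean 30.536
SSB = Σnᵢ(x̄ᵢ−x̄)² = 619.149; SSW = ΣΣ(x−x̄ᵢ)² = 633.815
MSB = 619.149/3 = 206.3830; MSW = 633.815/24 = 26.4090
F = MSB/MSW = 7.8149
df = (3, 24)
p-value (upper-tail) = 0.00083
At α=0.1: p < α → reject H₀

reject H₀: yes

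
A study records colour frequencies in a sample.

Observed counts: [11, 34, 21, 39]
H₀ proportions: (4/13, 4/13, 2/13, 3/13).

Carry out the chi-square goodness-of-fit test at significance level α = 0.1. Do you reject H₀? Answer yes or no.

n = 105; E_i = n·p_i = [32.31, 32.31, 16.15, 24.23]
χ² = (11−32.31)²/32.31 + (34−32.31)²/32.31 + (21−16.15)²/16.15 + (39−24.23)²/24.23 = 24.5976
df = 3
p-value (upper-tail) = 0.00002
At α=0.1: p < α → reject H₀

reject H₀: yes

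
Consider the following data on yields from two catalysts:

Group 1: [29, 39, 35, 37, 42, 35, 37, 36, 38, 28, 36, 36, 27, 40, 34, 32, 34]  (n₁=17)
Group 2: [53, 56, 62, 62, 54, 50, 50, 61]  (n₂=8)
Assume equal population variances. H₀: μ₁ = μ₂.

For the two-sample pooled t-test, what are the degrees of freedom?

df = n₁ + n₂ − 2 = 17 + 8 − 2 = 23

degrees of freedom = 23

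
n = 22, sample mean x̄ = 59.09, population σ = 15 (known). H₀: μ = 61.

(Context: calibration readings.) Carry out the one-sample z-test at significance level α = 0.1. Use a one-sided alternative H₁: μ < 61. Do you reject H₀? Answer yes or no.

reject H₀: no

SE = σ/√n = 15/√22 = 3.1980
z = (x̄−μ₀)/SE = (59.09−61)/3.1980 = -0.5972
p-value (one-sided, H₁ less) = 0.27517
At α=0.1: p ≥ α → fail to reject H₀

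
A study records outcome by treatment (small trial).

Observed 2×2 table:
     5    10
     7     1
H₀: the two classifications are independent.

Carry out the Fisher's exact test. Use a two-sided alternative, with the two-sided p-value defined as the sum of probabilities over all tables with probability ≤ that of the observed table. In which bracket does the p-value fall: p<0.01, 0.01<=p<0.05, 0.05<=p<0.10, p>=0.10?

p-value bracket: 0.01<=p<0.05

Margins: r₁=15, r₂=8, c₁=12, c₂=11, n=23
p_obs = C(15,5)·C(8,7)/C(23,12); sum pmf over tables with pmf ≤ p_obs
p-value (two-sided) = 0.02719
→ bracket: 0.01<=p<0.05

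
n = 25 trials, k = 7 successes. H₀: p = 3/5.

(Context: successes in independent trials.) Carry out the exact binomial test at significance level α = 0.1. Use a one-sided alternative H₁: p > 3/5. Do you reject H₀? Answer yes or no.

reject H₀: no

Exact binomial: n=25, k=7, p₀=3/5=0.6000
P(X≥7) from Σ C(n,i)·p₀^i·(1−p₀)^(n−i)
p-value (one-sided, H₁ greater) = 0.99972
At α=0.1: p ≥ α → fail to reject H₀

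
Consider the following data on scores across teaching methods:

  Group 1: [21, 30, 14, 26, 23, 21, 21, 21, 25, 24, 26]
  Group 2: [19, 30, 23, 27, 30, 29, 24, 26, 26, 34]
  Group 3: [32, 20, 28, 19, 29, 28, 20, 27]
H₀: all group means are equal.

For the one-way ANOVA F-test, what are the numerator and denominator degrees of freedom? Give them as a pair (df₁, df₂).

k = 3 groups, N = 29 total
df = (k−1, N−k) = (3−1, 29−3) = (2, 26)

degrees of freedom = [2, 26]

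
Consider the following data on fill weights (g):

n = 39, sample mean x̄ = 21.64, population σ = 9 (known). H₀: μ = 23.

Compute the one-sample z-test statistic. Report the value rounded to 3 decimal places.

SE = σ/√n = 9/√39 = 1.4412
z = (x̄−μ₀)/SE = (21.64−23)/1.4412 = -0.9437

test statistic = -0.944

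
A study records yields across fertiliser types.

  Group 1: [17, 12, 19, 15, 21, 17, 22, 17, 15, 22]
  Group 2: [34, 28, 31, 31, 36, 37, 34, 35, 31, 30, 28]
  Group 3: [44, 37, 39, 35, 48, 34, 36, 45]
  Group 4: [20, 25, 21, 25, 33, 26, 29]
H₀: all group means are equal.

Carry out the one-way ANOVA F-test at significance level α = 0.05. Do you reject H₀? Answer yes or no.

Group means [17.70, 32.27, 39.75, 25.57], grand mean 28.583
SSB = Σnᵢ(x̄ᵢ−x̄)² = 2395.254; SSW = ΣΣ(x−x̄ᵢ)² = 505.496
MSB = 2395.254/3 = 798.4180; MSW = 505.496/32 = 15.7968
F = MSB/MSW = 50.5432
df = (3, 32)
p-value (upper-tail) = 0.00000
At α=0.05: p < α → reject H₀

reject H₀: yes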